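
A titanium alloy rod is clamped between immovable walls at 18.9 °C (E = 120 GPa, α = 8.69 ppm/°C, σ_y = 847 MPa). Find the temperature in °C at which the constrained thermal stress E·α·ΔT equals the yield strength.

E·α·ΔT = 847.0 MPa ⇒ ΔT = 847.0 / (120.0×10³ × 8.69×10⁻⁶) = 812.2 K.
T = 18.9 + 812.2 = 831.1 °C.

831 °C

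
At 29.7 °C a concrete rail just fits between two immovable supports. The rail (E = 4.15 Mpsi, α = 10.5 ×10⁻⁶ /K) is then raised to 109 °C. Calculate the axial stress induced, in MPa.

23.8 MPa

E = 4.15 Mpsi = 28.61 GPa.
ΔT = 79.30 K. Constrained thermal stress σ = E·α·ΔT = 28.61×10³ MPa × 10.5×10⁻⁶ × 79.30 = 23.8 MPa (compressive).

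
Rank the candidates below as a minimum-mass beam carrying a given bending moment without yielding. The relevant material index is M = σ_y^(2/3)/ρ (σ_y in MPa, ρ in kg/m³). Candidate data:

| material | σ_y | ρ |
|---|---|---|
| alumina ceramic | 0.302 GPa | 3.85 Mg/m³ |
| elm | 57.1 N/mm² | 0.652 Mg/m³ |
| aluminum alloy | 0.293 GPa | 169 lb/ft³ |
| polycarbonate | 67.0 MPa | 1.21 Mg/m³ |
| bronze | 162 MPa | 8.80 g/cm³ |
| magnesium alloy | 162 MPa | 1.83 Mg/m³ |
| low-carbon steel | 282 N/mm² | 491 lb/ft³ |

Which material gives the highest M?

elm

Convert each candidate to consistent units, then evaluate M:
  alumina ceramic: σ_y = 302.0 MPa, ρ = 3850 kg/m³
  elm: σ_y = 57.10 MPa, ρ = 652.0 kg/m³
  aluminum alloy: σ_y = 293.0 MPa, ρ = 2707 kg/m³
  polycarbonate: σ_y = 67.00 MPa, ρ = 1210 kg/m³
  bronze: σ_y = 162.0 MPa, ρ = 8800 kg/m³
  magnesium alloy: σ_y = 162.0 MPa, ρ = 1830 kg/m³
  low-carbon steel: σ_y = 282.0 MPa, ρ = 7865 kg/m³
  elm: M = 22.7×10⁻³
  aluminum alloy: M = 16.3×10⁻³
  magnesium alloy: M = 16.2×10⁻³
  polycarbonate: M = 13.6×10⁻³
  alumina ceramic: M = 11.7×10⁻³
  low-carbon steel: M = 5.47×10⁻³
  bronze: M = 3.38×10⁻³
Elm has the largest M.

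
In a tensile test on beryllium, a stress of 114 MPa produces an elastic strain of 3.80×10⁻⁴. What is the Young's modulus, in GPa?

300 GPa

E = σ/ε = 114 MPa / 3.80×10⁻⁴ = 300000 MPa = 300 GPa.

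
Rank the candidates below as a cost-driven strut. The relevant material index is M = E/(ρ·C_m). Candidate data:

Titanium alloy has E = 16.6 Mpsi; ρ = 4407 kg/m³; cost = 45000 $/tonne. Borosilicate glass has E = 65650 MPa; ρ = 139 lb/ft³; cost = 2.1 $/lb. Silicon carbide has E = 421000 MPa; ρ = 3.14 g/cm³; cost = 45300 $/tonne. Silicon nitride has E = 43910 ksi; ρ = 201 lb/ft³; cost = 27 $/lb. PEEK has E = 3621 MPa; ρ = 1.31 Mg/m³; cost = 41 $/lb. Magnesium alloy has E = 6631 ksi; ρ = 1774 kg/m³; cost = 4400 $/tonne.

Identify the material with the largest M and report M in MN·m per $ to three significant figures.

Putting every candidate on a common basis:
  titanium alloy: E = 114.5 GPa, ρ = 4407 kg/m³, cost = 45.00 $/kg
  borosilicate glass: E = 65.65 GPa, ρ = 2227 kg/m³, cost = 4.630 $/kg
  silicon carbide: E = 421.0 GPa, ρ = 3140 kg/m³, cost = 45.30 $/kg
  silicon nitride: E = 302.7 GPa, ρ = 3220 kg/m³, cost = 59.52 $/kg
  PEEK: E = 3.621 GPa, ρ = 1310 kg/m³, cost = 90.39 $/kg
  magnesium alloy: E = 45.72 GPa, ρ = 1774 kg/m³, cost = 4.400 $/kg
  borosilicate glass: M = 6.37 MN·m per $
  magnesium alloy: M = 5.86 MN·m per $
  silicon carbide: M = 2.96 MN·m per $
  silicon nitride: M = 1.58 MN·m per $
  titanium alloy: M = 0.577 MN·m per $
  PEEK: M = 0.0306 MN·m per $
The maximum is for borosilicate glass.

borosilicate glass, M = 6.37 MN·m per $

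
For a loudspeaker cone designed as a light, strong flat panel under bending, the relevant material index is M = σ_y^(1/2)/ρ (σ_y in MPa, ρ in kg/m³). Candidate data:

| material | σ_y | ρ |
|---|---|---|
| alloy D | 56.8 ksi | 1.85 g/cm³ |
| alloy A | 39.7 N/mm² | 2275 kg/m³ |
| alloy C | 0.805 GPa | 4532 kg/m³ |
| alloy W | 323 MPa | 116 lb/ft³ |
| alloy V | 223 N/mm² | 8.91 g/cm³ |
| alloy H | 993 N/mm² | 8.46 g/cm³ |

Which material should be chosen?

alloy D

Normalizing units and computing the index:
  alloy D: σ_y = 391.6 MPa, ρ = 1850 kg/m³
  alloy A: σ_y = 39.70 MPa, ρ = 2275 kg/m³
  alloy C: σ_y = 805.0 MPa, ρ = 4532 kg/m³
  alloy W: σ_y = 323.0 MPa, ρ = 1858 kg/m³
  alloy V: σ_y = 223.0 MPa, ρ = 8910 kg/m³
  alloy H: σ_y = 993.0 MPa, ρ = 8460 kg/m³
  alloy D: M = 10.7×10⁻³
  alloy W: M = 9.67×10⁻³
  alloy C: M = 6.26×10⁻³
  alloy H: M = 3.72×10⁻³
  alloy A: M = 2.77×10⁻³
  alloy V: M = 1.68×10⁻³
Highest index: alloy D.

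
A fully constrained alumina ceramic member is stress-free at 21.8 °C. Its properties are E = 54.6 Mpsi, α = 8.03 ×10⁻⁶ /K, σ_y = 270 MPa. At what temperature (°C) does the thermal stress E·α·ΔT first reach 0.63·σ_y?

E = 54.6 Mpsi = 376.5 GPa.
E·α·ΔT = 170.1 MPa ⇒ ΔT = 170.1 / (376.5×10³ × 8.03×10⁻⁶) = 56.27 K.
T = 21.8 + 56.27 = 78.07 °C.

78.1 °C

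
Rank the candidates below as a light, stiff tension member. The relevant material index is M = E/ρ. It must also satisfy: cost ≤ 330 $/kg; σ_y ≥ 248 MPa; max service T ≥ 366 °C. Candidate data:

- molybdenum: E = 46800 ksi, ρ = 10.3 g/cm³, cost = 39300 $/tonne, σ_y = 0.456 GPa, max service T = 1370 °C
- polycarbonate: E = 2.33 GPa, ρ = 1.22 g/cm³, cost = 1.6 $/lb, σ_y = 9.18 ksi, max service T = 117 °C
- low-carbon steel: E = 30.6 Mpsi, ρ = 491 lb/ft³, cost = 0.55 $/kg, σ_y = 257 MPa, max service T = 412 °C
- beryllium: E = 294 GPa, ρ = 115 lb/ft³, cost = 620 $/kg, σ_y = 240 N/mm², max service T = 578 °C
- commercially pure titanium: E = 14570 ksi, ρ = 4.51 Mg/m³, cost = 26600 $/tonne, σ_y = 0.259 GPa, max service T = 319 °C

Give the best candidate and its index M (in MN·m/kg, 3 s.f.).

Screen on constraints: cost ≤ 330 $/kg; σ_y ≥ 248 MPa; max service T ≥ 366 °C. Survivors: molybdenum, low-carbon steel.
In SI units:
  molybdenum: E = 322.7 GPa, ρ = 10300 kg/m³
  low-carbon steel: E = 211.0 GPa, ρ = 7865 kg/m³
  molybdenum: M = 31.3 MN·m/kg
  low-carbon steel: M = 26.8 MN·m/kg
Molybdenum has the largest M.

molybdenum, M = 31.3 MN·m/kg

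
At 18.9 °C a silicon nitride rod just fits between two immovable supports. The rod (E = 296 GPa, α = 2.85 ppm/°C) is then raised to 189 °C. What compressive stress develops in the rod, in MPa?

ΔT = 170.1 K. Constrained thermal stress σ = E·α·ΔT = 296.0×10³ MPa × 2.85×10⁻⁶ × 170.1 = 143 MPa (compressive).

143 MPa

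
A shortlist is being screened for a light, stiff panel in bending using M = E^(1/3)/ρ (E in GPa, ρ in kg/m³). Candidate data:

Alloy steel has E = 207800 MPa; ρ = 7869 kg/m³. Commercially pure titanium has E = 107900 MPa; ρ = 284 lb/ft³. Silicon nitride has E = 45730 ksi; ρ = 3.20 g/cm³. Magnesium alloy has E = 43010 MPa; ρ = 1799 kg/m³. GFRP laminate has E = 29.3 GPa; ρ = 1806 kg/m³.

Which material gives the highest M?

silicon nitride

Convert each candidate to consistent units, then evaluate M:
  alloy steel: E = 207.8 GPa, ρ = 7869 kg/m³
  commercially pure titanium: E = 107.9 GPa, ρ = 4549 kg/m³
  silicon nitride: E = 315.3 GPa, ρ = 3200 kg/m³
  magnesium alloy: E = 43.01 GPa, ρ = 1799 kg/m³
  GFRP laminate: E = 29.30 GPa, ρ = 1806 kg/m³
  silicon nitride: M = 2.13×10⁻³
  magnesium alloy: M = 1.95×10⁻³
  GFRP laminate: M = 1.71×10⁻³
  commercially pure titanium: M = 1.05×10⁻³
  alloy steel: M = 0.753×10⁻³
Silicon nitride ranks first.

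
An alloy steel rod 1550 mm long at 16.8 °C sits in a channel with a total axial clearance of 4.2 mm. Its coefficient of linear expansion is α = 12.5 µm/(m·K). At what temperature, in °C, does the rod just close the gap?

234 °C

α·L₀·ΔT = 4.2 mm ⇒ ΔT = 4.2 / (12.5×10⁻⁶ × 1550.0) = 216.8 K.
T = 16.8 + 216.8 = 233.6 °C.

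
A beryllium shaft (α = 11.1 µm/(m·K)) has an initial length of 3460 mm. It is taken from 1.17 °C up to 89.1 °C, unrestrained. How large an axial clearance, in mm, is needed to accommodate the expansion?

ΔT = 89.1 − 1.17 = 87.93 K.
ΔL = α·L₀·ΔT = 11.1×10⁻⁶ × 3460 mm × 87.93 K = 3.38 mm.

3.38 mm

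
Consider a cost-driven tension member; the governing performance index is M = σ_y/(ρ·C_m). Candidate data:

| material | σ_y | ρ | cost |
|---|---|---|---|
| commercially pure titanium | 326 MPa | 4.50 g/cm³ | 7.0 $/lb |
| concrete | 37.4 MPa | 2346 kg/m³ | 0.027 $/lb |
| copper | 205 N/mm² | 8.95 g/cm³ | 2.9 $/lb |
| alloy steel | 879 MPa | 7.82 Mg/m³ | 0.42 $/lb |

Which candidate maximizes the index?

After converting to SI:
  commercially pure titanium: σ_y = 326.0 MPa, ρ = 4500 kg/m³, cost = 15.43 $/kg
  concrete: σ_y = 37.40 MPa, ρ = 2346 kg/m³, cost = 0.05952 $/kg
  copper: σ_y = 205.0 MPa, ρ = 8950 kg/m³, cost = 6.393 $/kg
  alloy steel: σ_y = 879.0 MPa, ρ = 7820 kg/m³, cost = 0.9259 $/kg
  concrete: M = 268 kN·m per $
  alloy steel: M = 121 kN·m per $
  commercially pure titanium: M = 4.69 kN·m per $
  copper: M = 3.58 kN·m per $
Highest index: concrete.

concrete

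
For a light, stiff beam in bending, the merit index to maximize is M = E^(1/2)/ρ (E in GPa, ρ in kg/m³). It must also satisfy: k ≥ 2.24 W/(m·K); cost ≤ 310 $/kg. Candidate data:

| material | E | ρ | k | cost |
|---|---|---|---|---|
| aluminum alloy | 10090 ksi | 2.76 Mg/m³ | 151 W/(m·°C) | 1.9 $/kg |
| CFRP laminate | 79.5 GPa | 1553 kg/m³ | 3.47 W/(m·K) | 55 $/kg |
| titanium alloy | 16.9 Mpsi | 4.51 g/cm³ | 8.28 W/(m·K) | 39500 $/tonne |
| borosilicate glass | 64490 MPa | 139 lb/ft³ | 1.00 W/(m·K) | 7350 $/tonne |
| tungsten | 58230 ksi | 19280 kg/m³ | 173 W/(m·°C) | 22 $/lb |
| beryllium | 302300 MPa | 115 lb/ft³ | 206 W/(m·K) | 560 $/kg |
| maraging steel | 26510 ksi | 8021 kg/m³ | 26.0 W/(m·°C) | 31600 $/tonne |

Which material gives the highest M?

CFRP laminate

Screen on constraints: k ≥ 2.24 W/(m·K); cost ≤ 310 $/kg. Survivors: aluminum alloy, CFRP laminate, titanium alloy, tungsten, maraging steel.
Putting every candidate on a common basis:
  aluminum alloy: E = 69.57 GPa, ρ = 2760 kg/m³
  CFRP laminate: E = 79.50 GPa, ρ = 1553 kg/m³
  titanium alloy: E = 116.5 GPa, ρ = 4510 kg/m³
  tungsten: E = 401.5 GPa, ρ = 19280 kg/m³
  maraging steel: E = 182.8 GPa, ρ = 8021 kg/m³
  CFRP laminate: M = 5.74×10⁻³
  aluminum alloy: M = 3.02×10⁻³
  titanium alloy: M = 2.39×10⁻³
  maraging steel: M = 1.69×10⁻³
  tungsten: M = 1.04×10⁻³
CFRP laminate ranks first.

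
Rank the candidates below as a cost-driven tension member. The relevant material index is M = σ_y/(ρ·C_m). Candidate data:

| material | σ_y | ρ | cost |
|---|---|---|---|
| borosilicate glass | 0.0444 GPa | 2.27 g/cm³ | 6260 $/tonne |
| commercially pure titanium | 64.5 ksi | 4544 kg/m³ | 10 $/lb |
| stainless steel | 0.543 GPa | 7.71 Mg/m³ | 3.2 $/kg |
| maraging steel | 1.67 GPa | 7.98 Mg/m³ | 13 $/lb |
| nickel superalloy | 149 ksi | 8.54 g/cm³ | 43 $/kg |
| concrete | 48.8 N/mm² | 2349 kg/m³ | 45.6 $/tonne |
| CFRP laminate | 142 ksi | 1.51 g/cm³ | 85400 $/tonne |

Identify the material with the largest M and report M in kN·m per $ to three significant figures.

concrete, M = 456 kN·m per $

Convert each candidate to consistent units, then evaluate M:
  borosilicate glass: σ_y = 44.40 MPa, ρ = 2270 kg/m³, cost = 6.260 $/kg
  commercially pure titanium: σ_y = 444.7 MPa, ρ = 4544 kg/m³, cost = 22.05 $/kg
  stainless steel: σ_y = 543.0 MPa, ρ = 7710 kg/m³, cost = 3.200 $/kg
  maraging steel: σ_y = 1670 MPa, ρ = 7980 kg/m³, cost = 28.66 $/kg
  nickel superalloy: σ_y = 1027 MPa, ρ = 8540 kg/m³, cost = 43.00 $/kg
  concrete: σ_y = 48.80 MPa, ρ = 2349 kg/m³, cost = 0.04560 $/kg
  CFRP laminate: σ_y = 979.1 MPa, ρ = 1510 kg/m³, cost = 85.40 $/kg
  concrete: M = 456 kN·m per $
  stainless steel: M = 22.0 kN·m per $
  CFRP laminate: M = 7.59 kN·m per $
  maraging steel: M = 7.30 kN·m per $
  commercially pure titanium: M = 4.44 kN·m per $
  borosilicate glass: M = 3.12 kN·m per $
  nickel superalloy: M = 2.80 kN·m per $
The maximum is for concrete.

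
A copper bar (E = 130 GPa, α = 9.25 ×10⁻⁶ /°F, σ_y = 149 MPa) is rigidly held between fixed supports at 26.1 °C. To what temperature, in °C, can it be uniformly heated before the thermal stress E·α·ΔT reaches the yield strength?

94.9 °C

α = 9.25×10⁻⁶/°F × 9/5 = 16.6×10⁻⁶/K.
E·α·ΔT = 149.0 MPa ⇒ ΔT = 149.0 / (130.0×10³ × 16.6×10⁻⁶) = 68.84 K.
T = 26.1 + 68.84 = 94.94 °C.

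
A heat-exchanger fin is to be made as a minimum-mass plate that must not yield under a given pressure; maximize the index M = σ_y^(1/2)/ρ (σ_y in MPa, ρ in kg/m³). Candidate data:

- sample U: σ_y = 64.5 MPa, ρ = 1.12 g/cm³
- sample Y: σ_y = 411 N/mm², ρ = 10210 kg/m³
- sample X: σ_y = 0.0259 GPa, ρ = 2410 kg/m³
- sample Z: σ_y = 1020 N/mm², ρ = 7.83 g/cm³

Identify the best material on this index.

sample U

Putting every candidate on a common basis:
  sample U: σ_y = 64.50 MPa, ρ = 1120 kg/m³
  sample Y: σ_y = 411.0 MPa, ρ = 10210 kg/m³
  sample X: σ_y = 25.90 MPa, ρ = 2410 kg/m³
  sample Z: σ_y = 1020 MPa, ρ = 7830 kg/m³
  sample U: M = 7.17×10⁻³
  sample Z: M = 4.08×10⁻³
  sample X: M = 2.11×10⁻³
  sample Y: M = 1.99×10⁻³
Sample U ranks first.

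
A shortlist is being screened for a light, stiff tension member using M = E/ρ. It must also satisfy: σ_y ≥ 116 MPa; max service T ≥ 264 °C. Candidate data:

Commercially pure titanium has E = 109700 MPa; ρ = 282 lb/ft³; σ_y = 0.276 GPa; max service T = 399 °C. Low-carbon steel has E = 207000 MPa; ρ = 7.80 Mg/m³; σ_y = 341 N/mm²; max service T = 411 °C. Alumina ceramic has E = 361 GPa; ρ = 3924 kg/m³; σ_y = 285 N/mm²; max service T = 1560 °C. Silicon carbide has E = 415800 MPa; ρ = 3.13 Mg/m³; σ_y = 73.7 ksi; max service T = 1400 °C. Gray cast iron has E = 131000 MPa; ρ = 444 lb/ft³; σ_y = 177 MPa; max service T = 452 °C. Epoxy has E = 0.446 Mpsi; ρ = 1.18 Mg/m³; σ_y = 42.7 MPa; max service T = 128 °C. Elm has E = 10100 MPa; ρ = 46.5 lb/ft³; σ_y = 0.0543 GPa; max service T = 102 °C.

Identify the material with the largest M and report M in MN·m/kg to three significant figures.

silicon carbide, M = 133 MN·m/kg

Screen on constraints: σ_y ≥ 116 MPa; max service T ≥ 264 °C. Survivors: commercially pure titanium, low-carbon steel, alumina ceramic, silicon carbide, gray cast iron.
Convert each candidate to consistent units, then evaluate M:
  commercially pure titanium: E = 109.7 GPa, ρ = 4517 kg/m³
  low-carbon steel: E = 207.0 GPa, ρ = 7800 kg/m³
  alumina ceramic: E = 361.0 GPa, ρ = 3924 kg/m³
  silicon carbide: E = 415.8 GPa, ρ = 3130 kg/m³
  gray cast iron: E = 131.0 GPa, ρ = 7112 kg/m³
  silicon carbide: M = 133 MN·m/kg
  alumina ceramic: M = 92.0 MN·m/kg
  low-carbon steel: M = 26.5 MN·m/kg
  commercially pure titanium: M = 24.3 MN·m/kg
  gray cast iron: M = 18.4 MN·m/kg
The maximum is for silicon carbide.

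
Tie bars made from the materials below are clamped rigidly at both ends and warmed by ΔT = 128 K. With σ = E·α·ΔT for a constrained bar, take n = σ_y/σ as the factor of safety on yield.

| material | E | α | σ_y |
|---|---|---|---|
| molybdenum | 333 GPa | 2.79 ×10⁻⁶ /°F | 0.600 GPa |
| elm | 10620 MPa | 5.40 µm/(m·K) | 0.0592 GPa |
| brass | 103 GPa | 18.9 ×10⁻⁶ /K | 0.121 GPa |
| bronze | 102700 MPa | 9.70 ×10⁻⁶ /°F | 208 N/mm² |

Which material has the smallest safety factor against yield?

Per material, after unit conversion:
  molybdenum: E = 333.0, α = 5.02, σ_y = 600.0 → σ = 214 MPa, n = 2.80
  elm: E = 10.62, α = 5.40, σ_y = 59.20 → σ = 7.34 MPa, n = 8.06
  brass: E = 103.0, α = 18.9, σ_y = 121.0 → σ = 249 MPa, n = 0.486
  bronze: E = 102.7, α = 17.5, σ_y = 208.0 → σ = 230 MPa, n = 0.906
Brass has the lowest safety factor, n = 0.486.

brass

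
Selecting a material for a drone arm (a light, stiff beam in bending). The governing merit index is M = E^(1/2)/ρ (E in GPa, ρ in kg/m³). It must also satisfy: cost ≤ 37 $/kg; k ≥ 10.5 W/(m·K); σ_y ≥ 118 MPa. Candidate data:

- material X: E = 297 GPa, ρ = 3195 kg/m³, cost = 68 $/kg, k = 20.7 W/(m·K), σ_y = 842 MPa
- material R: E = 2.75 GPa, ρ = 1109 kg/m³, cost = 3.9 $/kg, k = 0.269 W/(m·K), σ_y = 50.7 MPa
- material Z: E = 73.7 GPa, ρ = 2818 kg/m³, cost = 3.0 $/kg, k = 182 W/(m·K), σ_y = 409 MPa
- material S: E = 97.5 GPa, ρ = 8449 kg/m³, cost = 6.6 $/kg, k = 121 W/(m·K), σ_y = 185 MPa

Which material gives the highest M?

Screen on constraints: cost ≤ 37 $/kg; k ≥ 10.5 W/(m·K); σ_y ≥ 118 MPa. Survivors: material Z, material S.
Per-candidate index values:
  material Z: M = 3.05×10⁻³
  material S: M = 1.17×10⁻³
The maximum is for material Z.

material Z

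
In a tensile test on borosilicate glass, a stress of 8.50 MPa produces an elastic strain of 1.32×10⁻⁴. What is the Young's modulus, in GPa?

E = σ/ε = 8.50 MPa / 1.32×10⁻⁴ = 64390 MPa = 64.4 GPa.

64.4 GPa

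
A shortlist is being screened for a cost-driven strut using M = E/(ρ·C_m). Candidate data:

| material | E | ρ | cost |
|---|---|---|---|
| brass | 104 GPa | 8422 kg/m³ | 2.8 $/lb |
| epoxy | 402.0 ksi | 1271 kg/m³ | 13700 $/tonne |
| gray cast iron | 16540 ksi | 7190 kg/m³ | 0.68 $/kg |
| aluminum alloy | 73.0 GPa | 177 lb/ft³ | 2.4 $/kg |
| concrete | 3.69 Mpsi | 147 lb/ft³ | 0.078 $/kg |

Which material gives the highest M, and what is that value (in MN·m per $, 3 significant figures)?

In SI units:
  brass: E = 104.0 GPa, ρ = 8422 kg/m³, cost = 6.173 $/kg
  epoxy: E = 2.772 GPa, ρ = 1271 kg/m³, cost = 13.70 $/kg
  gray cast iron: E = 114.0 GPa, ρ = 7190 kg/m³, cost = 0.6800 $/kg
  aluminum alloy: E = 73.00 GPa, ρ = 2835 kg/m³, cost = 2.400 $/kg
  concrete: E = 25.44 GPa, ρ = 2355 kg/m³, cost = 0.07800 $/kg
  concrete: M = 139 MN·m per $
  gray cast iron: M = 23.3 MN·m per $
  aluminum alloy: M = 10.7 MN·m per $
  brass: M = 2.00 MN·m per $
  epoxy: M = 0.159 MN·m per $
Highest index: concrete.

concrete, M = 139 MN·m per $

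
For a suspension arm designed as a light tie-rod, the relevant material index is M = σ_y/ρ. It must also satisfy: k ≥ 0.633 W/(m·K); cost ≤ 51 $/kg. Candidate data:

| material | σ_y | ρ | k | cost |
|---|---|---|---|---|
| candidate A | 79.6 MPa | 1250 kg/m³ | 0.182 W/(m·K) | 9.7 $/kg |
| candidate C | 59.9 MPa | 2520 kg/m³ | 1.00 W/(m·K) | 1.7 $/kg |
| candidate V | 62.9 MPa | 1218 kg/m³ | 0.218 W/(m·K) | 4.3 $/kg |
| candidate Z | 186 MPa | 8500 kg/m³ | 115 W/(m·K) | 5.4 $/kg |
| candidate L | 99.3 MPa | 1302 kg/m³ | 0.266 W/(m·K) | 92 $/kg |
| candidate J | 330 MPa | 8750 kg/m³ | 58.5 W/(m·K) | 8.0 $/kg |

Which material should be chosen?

candidate J

Screen on constraints: k ≥ 0.633 W/(m·K); cost ≤ 51 $/kg. Survivors: candidate C, candidate Z, candidate J.
Computing M directly (units already consistent):
  candidate J: M = 37.7 kN·m/kg
  candidate C: M = 23.8 kN·m/kg
  candidate Z: M = 21.9 kN·m/kg
Candidate J ranks first.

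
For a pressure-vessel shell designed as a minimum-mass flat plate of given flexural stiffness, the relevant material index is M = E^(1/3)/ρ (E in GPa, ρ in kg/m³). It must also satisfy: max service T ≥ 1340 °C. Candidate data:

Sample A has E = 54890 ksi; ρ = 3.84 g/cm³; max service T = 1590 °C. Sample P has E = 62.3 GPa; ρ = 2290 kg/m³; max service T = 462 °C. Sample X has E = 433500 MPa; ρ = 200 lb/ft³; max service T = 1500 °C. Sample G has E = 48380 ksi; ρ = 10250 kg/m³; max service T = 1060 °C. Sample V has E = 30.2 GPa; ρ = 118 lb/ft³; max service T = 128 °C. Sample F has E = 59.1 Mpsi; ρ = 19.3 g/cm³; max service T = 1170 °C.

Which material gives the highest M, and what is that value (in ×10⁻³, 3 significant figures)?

Screen on constraints: max service T ≥ 1340 °C. Survivors: sample A, sample X.
After converting to SI:
  sample A: E = 378.5 GPa, ρ = 3840 kg/m³
  sample X: E = 433.5 GPa, ρ = 3204 kg/m³
  sample X: M = 2.36×10⁻³
  sample A: M = 1.88×10⁻³
The maximum is for sample X.

sample X, M = 2.36×10⁻³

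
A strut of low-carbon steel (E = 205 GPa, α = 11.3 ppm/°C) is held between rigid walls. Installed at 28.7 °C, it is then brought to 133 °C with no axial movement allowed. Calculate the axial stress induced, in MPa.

242 MPa

ΔT = 104.3 K. Constrained thermal stress σ = E·α·ΔT = 205.0×10³ MPa × 11.3×10⁻⁶ × 104.3 = 242 MPa (compressive).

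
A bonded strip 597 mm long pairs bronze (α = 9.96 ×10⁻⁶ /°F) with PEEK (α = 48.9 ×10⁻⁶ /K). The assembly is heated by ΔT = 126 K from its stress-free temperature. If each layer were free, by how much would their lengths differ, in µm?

2330 µm

bronze: α = 9.96×10⁻⁶/°F × 9/5 = 17.9×10⁻⁶/K.
Δα = |17.9 − 48.9|×10⁻⁶/K = 31.0×10⁻⁶/K.
ΔL_mismatch = Δα·L·ΔT = 31.0×10⁻⁶ × 597.0 mm × 126.0 K = 2330 µm.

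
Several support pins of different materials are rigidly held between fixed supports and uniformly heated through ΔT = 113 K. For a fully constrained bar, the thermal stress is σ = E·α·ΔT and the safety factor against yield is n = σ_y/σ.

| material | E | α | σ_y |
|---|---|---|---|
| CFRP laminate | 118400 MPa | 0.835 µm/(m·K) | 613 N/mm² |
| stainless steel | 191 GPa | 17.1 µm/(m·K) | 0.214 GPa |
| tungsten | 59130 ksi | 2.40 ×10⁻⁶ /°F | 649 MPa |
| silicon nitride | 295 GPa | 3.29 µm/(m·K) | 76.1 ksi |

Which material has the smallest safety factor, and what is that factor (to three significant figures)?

stainless steel, n = 0.580

With everything in SI (GPa, ×10⁻⁶/K, MPa):
  CFRP laminate: E = 118.4, α = 0.835, σ_y = 613.0 → σ = 11.2 MPa, n = 54.9
  stainless steel: E = 191.0, α = 17.1, σ_y = 214.0 → σ = 369 MPa, n = 0.580
  tungsten: E = 407.7, α = 4.32, σ_y = 649.0 → σ = 199 MPa, n = 3.26
  silicon nitride: E = 295.0, α = 3.29, σ_y = 524.7 → σ = 110 MPa, n = 4.78
Stainless steel has the lowest safety factor, n = 0.580.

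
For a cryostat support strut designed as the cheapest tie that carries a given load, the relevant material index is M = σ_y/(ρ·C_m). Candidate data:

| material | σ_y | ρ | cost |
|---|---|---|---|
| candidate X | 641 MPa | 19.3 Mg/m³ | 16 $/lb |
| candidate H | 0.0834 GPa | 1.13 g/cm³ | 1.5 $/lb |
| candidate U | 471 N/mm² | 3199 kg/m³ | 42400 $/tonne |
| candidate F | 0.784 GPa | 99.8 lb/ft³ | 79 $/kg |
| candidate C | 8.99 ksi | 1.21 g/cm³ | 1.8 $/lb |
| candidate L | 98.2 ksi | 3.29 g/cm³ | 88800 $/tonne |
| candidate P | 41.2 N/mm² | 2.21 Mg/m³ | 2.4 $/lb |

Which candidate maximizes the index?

candidate H

In SI units:
  candidate X: σ_y = 641.0 MPa, ρ = 19300 kg/m³, cost = 35.27 $/kg
  candidate H: σ_y = 83.40 MPa, ρ = 1130 kg/m³, cost = 3.307 $/kg
  candidate U: σ_y = 471.0 MPa, ρ = 3199 kg/m³, cost = 42.40 $/kg
  candidate F: σ_y = 784.0 MPa, ρ = 1599 kg/m³, cost = 79.00 $/kg
  candidate C: σ_y = 61.98 MPa, ρ = 1210 kg/m³, cost = 3.968 $/kg
  candidate L: σ_y = 677.1 MPa, ρ = 3290 kg/m³, cost = 88.80 $/kg
  candidate P: σ_y = 41.20 MPa, ρ = 2210 kg/m³, cost = 5.291 $/kg
  candidate H: M = 22.3 kN·m per $
  candidate C: M = 12.9 kN·m per $
  candidate F: M = 6.21 kN·m per $
  candidate P: M = 3.52 kN·m per $
  candidate U: M = 3.47 kN·m per $
  candidate L: M = 2.32 kN·m per $
  candidate X: M = 0.942 kN·m per $
Candidate H has the largest M.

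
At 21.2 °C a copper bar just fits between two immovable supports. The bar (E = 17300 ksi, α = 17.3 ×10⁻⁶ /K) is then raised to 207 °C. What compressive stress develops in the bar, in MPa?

E = 17300 ksi = 119.3 GPa.
ΔT = 185.8 K. Constrained thermal stress σ = E·α·ΔT = 119.3×10³ MPa × 17.3×10⁻⁶ × 185.8 = 383 MPa (compressive).

383 MPa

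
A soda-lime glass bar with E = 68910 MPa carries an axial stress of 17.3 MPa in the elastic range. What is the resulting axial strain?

E = 68910 MPa = 68.91 GPa = 68910 MPa.
ε = σ/E = 17.3 / 68910 = 2.51×10⁻⁴.

2.51×10⁻⁴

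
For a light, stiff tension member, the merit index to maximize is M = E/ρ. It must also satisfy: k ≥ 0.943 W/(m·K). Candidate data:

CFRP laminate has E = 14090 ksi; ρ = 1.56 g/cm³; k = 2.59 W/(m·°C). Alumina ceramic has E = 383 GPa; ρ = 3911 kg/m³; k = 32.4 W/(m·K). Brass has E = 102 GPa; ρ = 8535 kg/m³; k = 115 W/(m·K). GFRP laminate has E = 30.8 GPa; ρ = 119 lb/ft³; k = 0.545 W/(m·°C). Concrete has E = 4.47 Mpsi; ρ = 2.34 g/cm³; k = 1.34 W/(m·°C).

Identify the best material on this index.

Screen on constraints: k ≥ 0.943 W/(m·K). Survivors: CFRP laminate, alumina ceramic, brass, concrete.
Putting every candidate on a common basis:
  CFRP laminate: E = 97.15 GPa, ρ = 1560 kg/m³
  alumina ceramic: E = 383.0 GPa, ρ = 3911 kg/m³
  brass: E = 102.0 GPa, ρ = 8535 kg/m³
  concrete: E = 30.82 GPa, ρ = 2340 kg/m³
  alumina ceramic: M = 97.9 MN·m/kg
  CFRP laminate: M = 62.3 MN·m/kg
  concrete: M = 13.2 MN·m/kg
  brass: M = 12.0 MN·m/kg
Alumina ceramic ranks first.

alumina ceramic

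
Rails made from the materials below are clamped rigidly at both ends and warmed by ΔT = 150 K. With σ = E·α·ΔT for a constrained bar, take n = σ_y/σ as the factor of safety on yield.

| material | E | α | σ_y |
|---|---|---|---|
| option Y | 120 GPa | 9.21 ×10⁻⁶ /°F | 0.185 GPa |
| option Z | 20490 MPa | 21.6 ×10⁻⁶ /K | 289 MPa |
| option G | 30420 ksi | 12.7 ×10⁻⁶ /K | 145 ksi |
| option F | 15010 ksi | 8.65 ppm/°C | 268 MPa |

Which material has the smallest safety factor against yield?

Per material, after unit conversion:
  option Y: E = 120.0, α = 16.6, σ_y = 185.0 → σ = 298 MPa, n = 0.620
  option Z: E = 20.49, α = 21.6, σ_y = 289.0 → σ = 66.4 MPa, n = 4.35
  option G: E = 209.7, α = 12.7, σ_y = 999.7 → σ = 400 MPa, n = 2.50
  option F: E = 103.5, α = 8.65, σ_y = 268.0 → σ = 134 MPa, n = 2.00
Smallest n: option Y with n = 0.620.

option Y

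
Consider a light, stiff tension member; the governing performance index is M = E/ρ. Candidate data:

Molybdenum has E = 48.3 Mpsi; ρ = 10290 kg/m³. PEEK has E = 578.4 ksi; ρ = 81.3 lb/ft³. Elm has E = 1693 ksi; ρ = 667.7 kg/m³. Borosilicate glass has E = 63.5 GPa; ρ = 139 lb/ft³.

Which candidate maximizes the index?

molybdenum

After converting to SI:
  molybdenum: E = 333.0 GPa, ρ = 10290 kg/m³
  PEEK: E = 3.988 GPa, ρ = 1302 kg/m³
  elm: E = 11.67 GPa, ρ = 667.7 kg/m³
  borosilicate glass: E = 63.50 GPa, ρ = 2227 kg/m³
  molybdenum: M = 32.4 MN·m/kg
  borosilicate glass: M = 28.5 MN·m/kg
  elm: M = 17.5 MN·m/kg
  PEEK: M = 3.06 MN·m/kg
The maximum is for molybdenum.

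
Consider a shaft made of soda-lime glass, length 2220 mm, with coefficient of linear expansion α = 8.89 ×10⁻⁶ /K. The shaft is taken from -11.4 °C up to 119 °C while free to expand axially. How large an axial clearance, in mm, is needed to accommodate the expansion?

2.57 mm

ΔT = 119 − (-11.4) = 130.4 K.
ΔL = α·L₀·ΔT = 8.89×10⁻⁶ × 2220 mm × 130.4 K = 2.57 mm.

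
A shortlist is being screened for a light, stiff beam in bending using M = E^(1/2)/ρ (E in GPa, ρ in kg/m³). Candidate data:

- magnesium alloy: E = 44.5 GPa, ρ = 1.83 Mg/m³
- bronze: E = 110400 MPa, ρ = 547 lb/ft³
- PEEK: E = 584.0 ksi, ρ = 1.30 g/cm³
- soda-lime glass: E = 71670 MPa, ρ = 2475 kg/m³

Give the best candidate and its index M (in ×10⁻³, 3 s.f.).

Convert each candidate to consistent units, then evaluate M:
  magnesium alloy: E = 44.50 GPa, ρ = 1830 kg/m³
  bronze: E = 110.4 GPa, ρ = 8762 kg/m³
  PEEK: E = 4.027 GPa, ρ = 1300 kg/m³
  soda-lime glass: E = 71.67 GPa, ρ = 2475 kg/m³
  magnesium alloy: M = 3.65×10⁻³
  soda-lime glass: M = 3.42×10⁻³
  PEEK: M = 1.54×10⁻³
  bronze: M = 1.20×10⁻³
Magnesium alloy ranks first.

magnesium alloy, M = 3.65×10⁻³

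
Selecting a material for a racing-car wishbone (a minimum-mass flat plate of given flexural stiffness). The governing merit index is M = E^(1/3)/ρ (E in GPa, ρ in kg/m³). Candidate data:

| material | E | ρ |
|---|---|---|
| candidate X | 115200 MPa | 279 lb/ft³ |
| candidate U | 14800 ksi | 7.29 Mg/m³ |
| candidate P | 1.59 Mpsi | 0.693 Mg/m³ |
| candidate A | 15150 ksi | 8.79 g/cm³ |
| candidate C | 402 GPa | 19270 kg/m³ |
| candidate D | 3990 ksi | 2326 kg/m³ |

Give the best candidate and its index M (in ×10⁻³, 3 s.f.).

candidate P, M = 3.21×10⁻³

After converting to SI:
  candidate X: E = 115.2 GPa, ρ = 4469 kg/m³
  candidate U: E = 102.0 GPa, ρ = 7290 kg/m³
  candidate P: E = 10.96 GPa, ρ = 693.0 kg/m³
  candidate A: E = 104.5 GPa, ρ = 8790 kg/m³
  candidate C: E = 402.0 GPa, ρ = 19270 kg/m³
  candidate D: E = 27.51 GPa, ρ = 2326 kg/m³
  candidate P: M = 3.21×10⁻³
  candidate D: M = 1.30×10⁻³
  candidate X: M = 1.09×10⁻³
  candidate U: M = 0.641×10⁻³
  candidate A: M = 0.536×10⁻³
  candidate C: M = 0.383×10⁻³
The maximum is for candidate P.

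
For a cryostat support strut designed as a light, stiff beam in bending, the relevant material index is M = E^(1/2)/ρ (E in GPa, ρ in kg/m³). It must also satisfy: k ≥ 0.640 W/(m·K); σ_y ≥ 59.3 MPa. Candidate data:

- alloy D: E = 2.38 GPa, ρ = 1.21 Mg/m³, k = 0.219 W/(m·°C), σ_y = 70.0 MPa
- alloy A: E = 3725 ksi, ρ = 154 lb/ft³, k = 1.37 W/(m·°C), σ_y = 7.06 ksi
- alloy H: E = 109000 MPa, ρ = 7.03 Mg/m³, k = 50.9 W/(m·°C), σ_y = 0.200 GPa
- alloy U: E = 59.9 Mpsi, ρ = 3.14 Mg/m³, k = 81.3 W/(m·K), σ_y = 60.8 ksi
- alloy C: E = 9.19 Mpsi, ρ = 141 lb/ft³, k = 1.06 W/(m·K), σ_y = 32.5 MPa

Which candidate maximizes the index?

Screen on constraints: k ≥ 0.640 W/(m·K); σ_y ≥ 59.3 MPa. Survivors: alloy H, alloy U.
Normalizing units and computing the index:
  alloy H: E = 109.0 GPa, ρ = 7030 kg/m³
  alloy U: E = 413.0 GPa, ρ = 3140 kg/m³
  alloy U: M = 6.47×10⁻³
  alloy H: M = 1.49×10⁻³
Alloy U has the largest M.

alloy U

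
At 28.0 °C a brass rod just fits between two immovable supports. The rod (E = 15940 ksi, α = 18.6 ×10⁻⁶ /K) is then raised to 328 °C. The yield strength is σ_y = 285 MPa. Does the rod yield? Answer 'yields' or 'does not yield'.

yields

E = 15940 ksi = 109.9 GPa.
ΔT = 300.0 K. Constrained thermal stress σ = E·α·ΔT = 109.9×10³ MPa × 18.6×10⁻⁶ × 300.0 = 613 MPa (compressive).
Compare to σ_y = 285 MPa: σ ≥ σ_y, so it yields.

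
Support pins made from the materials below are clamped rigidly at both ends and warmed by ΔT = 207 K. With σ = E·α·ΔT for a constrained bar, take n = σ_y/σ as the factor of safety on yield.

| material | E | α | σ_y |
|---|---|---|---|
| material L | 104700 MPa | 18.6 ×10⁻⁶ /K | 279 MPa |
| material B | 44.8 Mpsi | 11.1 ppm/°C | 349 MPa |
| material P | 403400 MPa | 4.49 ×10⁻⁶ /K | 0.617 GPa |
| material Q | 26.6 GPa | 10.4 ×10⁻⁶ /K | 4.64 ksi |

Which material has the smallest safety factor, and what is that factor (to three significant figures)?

Per material, after unit conversion:
  material L: E = 104.7, α = 18.6, σ_y = 279.0 → σ = 403 MPa, n = 0.692
  material B: E = 308.9, α = 11.1, σ_y = 349.0 → σ = 710 MPa, n = 0.492
  material P: E = 403.4, α = 4.49, σ_y = 617.0 → σ = 375 MPa, n = 1.65
  material Q: E = 26.60, α = 10.4, σ_y = 31.99 → σ = 57.3 MPa, n = 0.559
Material B has the lowest safety factor, n = 0.492.

material B, n = 0.492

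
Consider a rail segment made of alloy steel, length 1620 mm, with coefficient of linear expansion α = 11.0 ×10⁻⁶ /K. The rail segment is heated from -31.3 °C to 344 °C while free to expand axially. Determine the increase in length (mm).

6.69 mm

ΔT = 344 − (-31.3) = 375.3 K.
ΔL = α·L₀·ΔT = 11.0×10⁻⁶ × 1620 mm × 375.3 K = 6.69 mm.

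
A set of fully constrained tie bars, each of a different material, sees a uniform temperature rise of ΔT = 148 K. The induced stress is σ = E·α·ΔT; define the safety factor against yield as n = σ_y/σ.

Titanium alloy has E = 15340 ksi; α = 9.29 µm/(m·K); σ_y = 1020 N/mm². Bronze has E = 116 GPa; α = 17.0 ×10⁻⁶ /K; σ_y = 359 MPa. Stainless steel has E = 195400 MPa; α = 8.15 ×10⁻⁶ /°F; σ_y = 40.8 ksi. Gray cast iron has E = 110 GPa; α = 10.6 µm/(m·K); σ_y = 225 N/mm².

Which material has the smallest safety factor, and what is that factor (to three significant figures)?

In consistent units (E in GPa, α in ×10⁻⁶/K, σ_y in MPa):
  titanium alloy: E = 105.8, α = 9.29, σ_y = 1020 → σ = 145 MPa, n = 7.01
  bronze: E = 116.0, α = 17.0, σ_y = 359.0 → σ = 292 MPa, n = 1.23
  stainless steel: E = 195.4, α = 14.7, σ_y = 281.3 → σ = 424 MPa, n = 0.663
  gray cast iron: E = 110.0, α = 10.6, σ_y = 225.0 → σ = 173 MPa, n = 1.30
Smallest n: stainless steel with n = 0.663.

stainless steel, n = 0.663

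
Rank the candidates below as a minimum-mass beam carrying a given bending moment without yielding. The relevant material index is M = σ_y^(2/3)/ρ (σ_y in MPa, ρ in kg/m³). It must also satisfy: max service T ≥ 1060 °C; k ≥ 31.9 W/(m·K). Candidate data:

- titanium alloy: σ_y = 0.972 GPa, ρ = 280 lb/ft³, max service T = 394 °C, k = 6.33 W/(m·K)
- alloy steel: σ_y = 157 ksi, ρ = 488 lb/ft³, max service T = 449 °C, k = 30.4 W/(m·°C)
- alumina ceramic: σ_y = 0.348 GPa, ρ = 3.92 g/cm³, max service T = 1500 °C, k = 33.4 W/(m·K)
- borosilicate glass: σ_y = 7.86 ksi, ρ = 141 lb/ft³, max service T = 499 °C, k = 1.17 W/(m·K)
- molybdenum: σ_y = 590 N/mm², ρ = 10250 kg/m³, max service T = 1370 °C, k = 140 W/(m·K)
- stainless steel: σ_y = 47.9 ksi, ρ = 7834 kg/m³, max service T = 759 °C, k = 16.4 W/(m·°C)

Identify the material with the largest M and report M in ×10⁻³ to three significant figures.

Screen on constraints: max service T ≥ 1060 °C; k ≥ 31.9 W/(m·K). Survivors: alumina ceramic, molybdenum.
In SI units:
  alumina ceramic: σ_y = 348.0 MPa, ρ = 3920 kg/m³
  molybdenum: σ_y = 590.0 MPa, ρ = 10250 kg/m³
  alumina ceramic: M = 12.6×10⁻³
  molybdenum: M = 6.86×10⁻³
Alumina ceramic ranks first.

alumina ceramic, M = 12.6×10⁻³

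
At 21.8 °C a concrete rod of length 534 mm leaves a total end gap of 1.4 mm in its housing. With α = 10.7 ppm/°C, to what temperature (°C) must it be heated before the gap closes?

267 °C

α·L₀·ΔT = 1.4 mm ⇒ ΔT = 1.4 / (10.7×10⁻⁶ × 534.0) = 245.0 K.
T = 21.8 + 245.0 = 266.8 °C.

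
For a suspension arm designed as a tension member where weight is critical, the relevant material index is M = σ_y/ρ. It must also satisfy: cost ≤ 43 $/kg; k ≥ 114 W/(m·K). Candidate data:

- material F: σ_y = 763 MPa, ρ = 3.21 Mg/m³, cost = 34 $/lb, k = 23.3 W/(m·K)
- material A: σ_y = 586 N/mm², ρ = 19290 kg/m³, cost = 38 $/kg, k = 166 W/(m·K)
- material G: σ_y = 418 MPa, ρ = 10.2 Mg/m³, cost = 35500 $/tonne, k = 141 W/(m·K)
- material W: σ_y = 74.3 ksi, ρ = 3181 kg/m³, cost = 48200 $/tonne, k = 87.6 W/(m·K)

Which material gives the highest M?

Screen on constraints: cost ≤ 43 $/kg; k ≥ 114 W/(m·K). Survivors: material A, material G.
In SI units:
  material A: σ_y = 586.0 MPa, ρ = 19290 kg/m³
  material G: σ_y = 418.0 MPa, ρ = 10200 kg/m³
  material G: M = 41.0 kN·m/kg
  material A: M = 30.4 kN·m/kg
Highest index: material G.

material G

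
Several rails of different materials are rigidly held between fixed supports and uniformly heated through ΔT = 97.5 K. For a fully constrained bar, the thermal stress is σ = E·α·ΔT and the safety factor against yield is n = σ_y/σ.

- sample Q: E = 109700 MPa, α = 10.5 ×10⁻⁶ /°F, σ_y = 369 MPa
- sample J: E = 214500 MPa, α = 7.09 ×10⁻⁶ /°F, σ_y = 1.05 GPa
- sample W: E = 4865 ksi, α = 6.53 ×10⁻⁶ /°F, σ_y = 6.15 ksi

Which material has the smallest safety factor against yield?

sample W

Converting E to GPa, α to ×10⁻⁶/K, σ_y to MPa, then σ and n for each:
  sample Q: E = 109.7, α = 18.9, σ_y = 369.0 → σ = 202 MPa, n = 1.83
  sample J: E = 214.5, α = 12.8, σ_y = 1050 → σ = 267 MPa, n = 3.93
  sample W: E = 33.54, α = 11.8, σ_y = 42.40 → σ = 38.4 MPa, n = 1.10
Smallest n: sample W with n = 1.10.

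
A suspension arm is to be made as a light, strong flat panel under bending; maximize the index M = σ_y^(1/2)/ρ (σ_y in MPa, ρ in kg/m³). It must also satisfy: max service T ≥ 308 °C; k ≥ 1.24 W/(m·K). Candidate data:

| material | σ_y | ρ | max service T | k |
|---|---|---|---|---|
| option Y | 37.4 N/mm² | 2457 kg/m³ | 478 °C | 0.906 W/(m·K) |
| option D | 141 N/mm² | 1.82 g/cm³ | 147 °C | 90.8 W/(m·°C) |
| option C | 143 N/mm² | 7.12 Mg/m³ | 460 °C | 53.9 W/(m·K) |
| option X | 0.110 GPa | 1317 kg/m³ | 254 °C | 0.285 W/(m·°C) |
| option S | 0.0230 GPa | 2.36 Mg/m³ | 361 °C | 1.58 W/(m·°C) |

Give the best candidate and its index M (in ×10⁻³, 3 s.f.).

Screen on constraints: max service T ≥ 308 °C; k ≥ 1.24 W/(m·K). Survivors: option C, option S.
After converting to SI:
  option C: σ_y = 143.0 MPa, ρ = 7120 kg/m³
  option S: σ_y = 23.00 MPa, ρ = 2360 kg/m³
  option S: M = 2.03×10⁻³
  option C: M = 1.68×10⁻³
Option S ranks first.

option S, M = 2.03×10⁻³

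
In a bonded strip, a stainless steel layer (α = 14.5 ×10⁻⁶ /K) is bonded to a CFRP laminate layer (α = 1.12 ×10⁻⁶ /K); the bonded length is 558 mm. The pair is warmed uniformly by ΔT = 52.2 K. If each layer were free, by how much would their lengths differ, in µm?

390 µm

Δα = |14.5 − 1.12|×10⁻⁶/K = 13.4×10⁻⁶/K.
ΔL_mismatch = Δα·L·ΔT = 13.4×10⁻⁶ × 558.0 mm × 52.2 K = 390 µm.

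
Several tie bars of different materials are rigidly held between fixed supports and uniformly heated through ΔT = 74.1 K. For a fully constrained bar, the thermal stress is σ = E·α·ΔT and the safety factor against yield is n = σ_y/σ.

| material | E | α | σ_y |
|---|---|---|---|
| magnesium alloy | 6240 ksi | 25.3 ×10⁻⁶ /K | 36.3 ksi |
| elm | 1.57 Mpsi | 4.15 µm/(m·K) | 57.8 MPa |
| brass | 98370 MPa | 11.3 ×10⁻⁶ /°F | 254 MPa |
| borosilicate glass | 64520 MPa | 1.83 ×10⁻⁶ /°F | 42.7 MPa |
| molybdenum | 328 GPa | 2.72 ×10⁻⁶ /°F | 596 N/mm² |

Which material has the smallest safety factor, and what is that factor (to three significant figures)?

brass, n = 1.71

Converting E to GPa, α to ×10⁻⁶/K, σ_y to MPa, then σ and n for each:
  magnesium alloy: E = 43.02, α = 25.3, σ_y = 250.3 → σ = 80.7 MPa, n = 3.10
  elm: E = 10.82, α = 4.15, σ_y = 57.80 → σ = 3.33 MPa, n = 17.4
  brass: E = 98.37, α = 20.3, σ_y = 254.0 → σ = 148 MPa, n = 1.71
  borosilicate glass: E = 64.52, α = 3.29, σ_y = 42.70 → σ = 15.7 MPa, n = 2.71
  molybdenum: E = 328.0, α = 4.90, σ_y = 596.0 → σ = 119 MPa, n = 5.01
The minimum is brass at n = 1.71.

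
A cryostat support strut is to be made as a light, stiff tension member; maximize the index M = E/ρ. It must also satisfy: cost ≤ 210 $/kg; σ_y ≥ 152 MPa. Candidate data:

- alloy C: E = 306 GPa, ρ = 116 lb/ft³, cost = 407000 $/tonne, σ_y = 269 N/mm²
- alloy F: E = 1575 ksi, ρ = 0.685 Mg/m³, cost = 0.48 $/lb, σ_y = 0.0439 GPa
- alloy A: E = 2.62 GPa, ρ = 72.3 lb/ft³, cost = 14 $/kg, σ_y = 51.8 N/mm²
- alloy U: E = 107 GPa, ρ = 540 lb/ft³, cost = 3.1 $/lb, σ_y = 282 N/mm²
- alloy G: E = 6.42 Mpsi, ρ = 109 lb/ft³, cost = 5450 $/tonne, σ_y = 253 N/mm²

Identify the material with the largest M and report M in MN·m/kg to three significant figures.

Screen on constraints: cost ≤ 210 $/kg; σ_y ≥ 152 MPa. Survivors: alloy U, alloy G.
Putting every candidate on a common basis:
  alloy U: E = 107.0 GPa, ρ = 8650 kg/m³
  alloy G: E = 44.26 GPa, ρ = 1746 kg/m³
  alloy G: M = 25.4 MN·m/kg
  alloy U: M = 12.4 MN·m/kg
The maximum is for alloy G.

alloy G, M = 25.4 MN·m/kg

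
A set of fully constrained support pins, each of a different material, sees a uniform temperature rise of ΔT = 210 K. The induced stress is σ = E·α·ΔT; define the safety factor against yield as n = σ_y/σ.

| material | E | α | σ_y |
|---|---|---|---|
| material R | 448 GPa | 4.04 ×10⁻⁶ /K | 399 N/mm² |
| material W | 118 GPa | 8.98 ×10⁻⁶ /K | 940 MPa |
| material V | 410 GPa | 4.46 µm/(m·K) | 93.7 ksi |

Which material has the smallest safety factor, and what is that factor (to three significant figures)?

In consistent units (E in GPa, α in ×10⁻⁶/K, σ_y in MPa):
  material R: E = 448.0, α = 4.04, σ_y = 399.0 → σ = 380 MPa, n = 1.05
  material W: E = 118.0, α = 8.98, σ_y = 940.0 → σ = 223 MPa, n = 4.22
  material V: E = 410.0, α = 4.46, σ_y = 646.0 → σ = 384 MPa, n = 1.68
The minimum is material R at n = 1.05.

material R, n = 1.05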